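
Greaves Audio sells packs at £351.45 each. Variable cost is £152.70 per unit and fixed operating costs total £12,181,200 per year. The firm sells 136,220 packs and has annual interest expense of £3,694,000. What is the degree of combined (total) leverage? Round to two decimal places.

2.42

Contribution at this volume is 136,220 × £198.75 = £27,073,725.00.
Subtracting fixed costs: EBIT = £27,073,725.00 − £12,181,200 = £14,892,525.00. Interest = £3,694,000.00, so EBIT − I = £11,198,525.00.
DCL = contribution ÷ (EBIT − I) = £27,073,725.00 ÷ £11,198,525.00 = 2.4176.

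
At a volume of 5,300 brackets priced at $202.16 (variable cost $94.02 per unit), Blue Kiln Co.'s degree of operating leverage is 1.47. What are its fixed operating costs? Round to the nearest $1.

$183,249

Contribution at this volume is 5,300 × $108.14 = $573,142.00.
DOL = contribution / EBIT, so EBIT = $573,142.00 / 1.47 = $389,892.52.
Fixed costs = CM − EBIT = $573,142.00 − $389,892.52 = $183,249.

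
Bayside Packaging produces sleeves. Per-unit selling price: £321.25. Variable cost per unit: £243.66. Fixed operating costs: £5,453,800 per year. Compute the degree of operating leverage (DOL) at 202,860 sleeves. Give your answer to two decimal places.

1.53

Contribution at this volume is 202,860 × £77.59 = £15,739,907.40.
Subtracting fixed costs: EBIT = £15,739,907.40 − £5,453,800 = £10,286,107.40.
Degree of operating leverage = £15,739,907.40 / £10,286,107.40 = 1.5302.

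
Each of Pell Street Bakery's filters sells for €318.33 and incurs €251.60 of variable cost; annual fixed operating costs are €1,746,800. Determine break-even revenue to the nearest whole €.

CM per unit = €318.33 − €251.60 = €66.73; CM ratio = €66.73 / €318.33 = 0.2096.
Break-even revenue = fixed costs × price ÷ CM = €1,746,800 × €318.33 ÷ €66.73 = €8,332,966.

€8,332,966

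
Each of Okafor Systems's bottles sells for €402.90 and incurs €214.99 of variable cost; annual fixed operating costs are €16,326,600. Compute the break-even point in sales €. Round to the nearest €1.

Contribution margin per unit = €402.90 − €214.99 = €187.91, a CM ratio of €187.91 ÷ €402.90 = 0.4664.
Break-even sales = FC ÷ CM ratio = €16,326,600 × €402.90 / €187.91 = €35,006,052.

€35,006,052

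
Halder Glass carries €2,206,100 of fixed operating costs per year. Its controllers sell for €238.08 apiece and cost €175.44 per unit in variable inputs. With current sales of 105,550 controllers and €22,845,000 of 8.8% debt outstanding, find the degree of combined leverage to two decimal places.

Contribution at this volume is 105,550 × €62.64 = €6,611,652.00.
Operating income = contribution − fixed costs = €6,611,652.00 − €2,206,100 = €4,405,552.00. Interest = €2,010,360.00, so EBIT − I = €2,395,192.00.
DCL = contribution ÷ (EBIT − I) = €6,611,652.00 ÷ €2,395,192.00 = 2.7604.

2.76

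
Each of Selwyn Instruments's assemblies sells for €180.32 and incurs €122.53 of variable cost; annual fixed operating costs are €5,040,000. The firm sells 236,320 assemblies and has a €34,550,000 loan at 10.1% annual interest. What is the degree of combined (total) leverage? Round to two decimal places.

At 236,320 units, contribution = 236,320 × €57.79 = €13,656,932.80.
EBIT = €13,656,932.80 − €5,040,000 = €8,616,932.80. Interest = €3,489,550.00, so EBIT − I = €5,127,382.80.
DCL = contribution ÷ (EBIT − I) = €13,656,932.80 ÷ €5,127,382.80 = 2.6635.

2.66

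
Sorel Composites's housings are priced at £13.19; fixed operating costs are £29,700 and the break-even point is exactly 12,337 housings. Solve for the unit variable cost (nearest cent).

At break-even, FC = Q × (P − VC), so P − VC = £29,700 ÷ 12,337 = £2.4074.
Variable cost per unit = £13.19 − £2.4074 = £10.78.

£10.78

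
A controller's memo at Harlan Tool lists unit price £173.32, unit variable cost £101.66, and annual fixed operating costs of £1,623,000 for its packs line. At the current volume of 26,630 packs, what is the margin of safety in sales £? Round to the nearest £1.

£690,053

Each unit contributes £173.32 − £101.66 = £71.66. Break-even units = £1,623,000 ÷ £71.66 = 22,648.62; break-even revenue = 22,648.62 × £173.32 = £3,925,458.55.
Current sales = 26,630 × £173.32 = £4,615,511.60.
Margin of safety = £4,615,511.60 − £3,925,458.55 = £690,053.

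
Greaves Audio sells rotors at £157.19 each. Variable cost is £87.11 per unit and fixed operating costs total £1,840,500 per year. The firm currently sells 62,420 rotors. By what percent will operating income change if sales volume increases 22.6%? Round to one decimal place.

Contribution at this volume is 62,420 × £70.08 = £4,374,393.60.
Subtracting fixed costs: EBIT = £4,374,393.60 − £1,840,500 = £2,533,893.60.
DOL = contribution ÷ EBIT = £4,374,393.60 ÷ £2,533,893.60 = 1.7264.
Operating income changes by 1.7264 × +22.6% = +39.0%.

+39.0%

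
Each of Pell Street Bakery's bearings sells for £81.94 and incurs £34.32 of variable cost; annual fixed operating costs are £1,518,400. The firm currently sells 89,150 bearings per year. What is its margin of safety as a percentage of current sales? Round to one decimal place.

64.2%

Contribution margin per unit = £81.94 − £34.32 = £47.62. Break-even units = £1,518,400 ÷ £47.62 = 31,885.76; break-even revenue = 31,885.76 × £81.94 = £2,612,719.36.
Actual sales revenue = 89,150 × £81.94 = £7,304,951.00.
Margin of safety = (£7,304,951.00 − £2,612,719.36) ÷ £7,304,951.00 = 64.2%.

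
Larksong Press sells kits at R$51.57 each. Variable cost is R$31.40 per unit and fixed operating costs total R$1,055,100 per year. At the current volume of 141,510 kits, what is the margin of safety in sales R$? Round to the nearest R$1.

Contribution margin per unit = R$51.57 − R$31.40 = R$20.17. Break-even units = R$1,055,100 ÷ R$20.17 = 52,310.36; break-even revenue = 52,310.36 × R$51.57 = R$2,697,645.36.
Actual sales revenue = 141,510 × R$51.57 = R$7,297,670.70.
Margin of safety = R$7,297,670.70 − R$2,697,645.36 = R$4,600,025.

R$4,600,025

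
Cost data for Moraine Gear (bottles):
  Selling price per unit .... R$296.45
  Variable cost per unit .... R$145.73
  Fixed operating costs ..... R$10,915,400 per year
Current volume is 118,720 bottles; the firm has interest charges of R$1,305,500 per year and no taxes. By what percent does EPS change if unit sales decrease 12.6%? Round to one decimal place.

Contribution at this volume is 118,720 × R$150.72 = R$17,893,478.40.
EBIT = R$17,893,478.40 − R$10,915,400 = R$6,978,078.40.
After interest of R$1,305,500.00, pre-tax earnings = R$5,672,578.40.
Degree of combined leverage = contribution ÷ (EBIT − I) = R$17,893,478.40 ÷ R$5,672,578.40 = 3.1544.
%ΔEPS = DCL × %ΔSales = 3.1544 × -12.6% = -39.7%.

-39.7%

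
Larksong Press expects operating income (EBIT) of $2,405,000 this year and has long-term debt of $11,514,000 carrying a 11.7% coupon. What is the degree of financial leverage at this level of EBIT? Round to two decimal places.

Interest = $1,347,138.00.
DFL = EBIT ÷ (EBIT − I) = $2,405,000 ÷ ($2,405,000 − $1,347,138.00) = $2,405,000 ÷ $1,057,862.00 = 2.2735.

2.27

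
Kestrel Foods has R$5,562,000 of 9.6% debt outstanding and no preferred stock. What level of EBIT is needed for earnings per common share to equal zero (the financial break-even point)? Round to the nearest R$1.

Annual interest = 9.6% × R$5,562,000 = R$533,952.00.
Without preferred stock the financial break-even is simply EBIT = interest = R$533,952.00.

R$533,952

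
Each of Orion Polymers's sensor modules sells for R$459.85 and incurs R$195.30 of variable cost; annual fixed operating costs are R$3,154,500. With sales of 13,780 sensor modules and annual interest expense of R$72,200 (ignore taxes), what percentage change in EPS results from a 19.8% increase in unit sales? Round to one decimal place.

+172.4%

At 13,780 units, contribution = 13,780 × R$264.55 = R$3,645,499.00.
Operating income = contribution − fixed costs = R$3,645,499.00 − R$3,154,500 = R$490,999.00.
After interest of R$72,200.00, pre-tax earnings = R$418,799.00.
DCL = total CM / (EBIT − I) = R$3,645,499.00 / R$418,799.00 = 8.7047.
EPS therefore changes by 8.7047 × (+19.8%) = +172.4%.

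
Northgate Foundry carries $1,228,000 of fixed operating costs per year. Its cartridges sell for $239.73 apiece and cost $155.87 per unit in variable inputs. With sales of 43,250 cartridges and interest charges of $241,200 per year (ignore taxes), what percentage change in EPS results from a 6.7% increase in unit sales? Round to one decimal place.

Total contribution margin = 43,250 × $83.86 = $3,626,945.00.
Operating income = contribution − fixed costs = $3,626,945.00 − $1,228,000 = $2,398,945.00.
Interest = $241,200.00, so EBIT − I = $2,157,745.00.
Degree of combined leverage = contribution ÷ (EBIT − I) = $3,626,945.00 ÷ $2,157,745.00 = 1.6809.
%ΔEPS = DCL × %ΔSales = 1.6809 × +6.7% = +11.3%.

+11.3%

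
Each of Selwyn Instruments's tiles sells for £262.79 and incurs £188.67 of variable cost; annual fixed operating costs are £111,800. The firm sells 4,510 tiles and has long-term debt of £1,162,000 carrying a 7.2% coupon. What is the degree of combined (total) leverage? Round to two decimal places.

2.41

Contribution at this volume is 4,510 × £74.12 = £334,281.20.
Subtracting fixed costs: EBIT = £334,281.20 − £111,800 = £222,481.20. Interest = £83,664.00.
DOL = £334,281.20 ÷ £222,481.20 = 1.5025; DFL = £222,481.20 ÷ £138,817.20 = 1.6027.
DCL = DOL × DFL = 1.5025 × 1.6027 = 2.4081.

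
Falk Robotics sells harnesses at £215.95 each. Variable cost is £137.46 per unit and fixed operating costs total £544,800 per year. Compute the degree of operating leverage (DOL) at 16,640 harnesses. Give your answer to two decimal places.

Contribution at this volume is 16,640 × £78.49 = £1,306,073.60.
Subtracting fixed costs: EBIT = £1,306,073.60 − £544,800 = £761,273.60.
So DOL = total CM / EBIT = £1,306,073.60 / £761,273.60 = 1.7156.

1.72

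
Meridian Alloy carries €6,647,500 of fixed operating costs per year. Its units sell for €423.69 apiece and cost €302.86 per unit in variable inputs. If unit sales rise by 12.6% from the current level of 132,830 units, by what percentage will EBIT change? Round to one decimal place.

+21.5%

At 132,830 units, contribution = 132,830 × €120.83 = €16,049,848.90.
Operating income = contribution − fixed costs = €16,049,848.90 − €6,647,500 = €9,402,348.90.
So DOL = total CM / EBIT = €16,049,848.90 / €9,402,348.90 = 1.7070.
Operating income changes by 1.7070 × +12.6% = +21.5%.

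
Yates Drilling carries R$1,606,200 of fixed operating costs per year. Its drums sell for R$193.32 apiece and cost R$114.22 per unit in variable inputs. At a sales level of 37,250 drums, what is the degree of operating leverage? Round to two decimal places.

2.20

Total contribution margin = 37,250 × R$79.10 = R$2,946,475.00.
Subtracting fixed costs: EBIT = R$2,946,475.00 − R$1,606,200 = R$1,340,275.00.
So DOL = total CM / EBIT = R$2,946,475.00 / R$1,340,275.00 = 2.1984.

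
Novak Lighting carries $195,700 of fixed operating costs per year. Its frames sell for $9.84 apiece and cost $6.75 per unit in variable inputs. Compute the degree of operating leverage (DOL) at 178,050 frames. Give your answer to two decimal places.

Contribution at this volume is 178,050 × $3.09 = $550,174.50.
Subtracting fixed costs: EBIT = $550,174.50 − $195,700 = $354,474.50.
So DOL = total CM / EBIT = $550,174.50 / $354,474.50 = 1.5521.

1.55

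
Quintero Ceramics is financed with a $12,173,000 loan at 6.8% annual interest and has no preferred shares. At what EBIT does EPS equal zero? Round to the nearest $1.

$827,764

Annual interest = 6.8% × $12,173,000 = $827,764.00.
With no preferred dividends, EPS = 0 when EBIT exactly covers interest, so the financial break-even EBIT is $827,764.00.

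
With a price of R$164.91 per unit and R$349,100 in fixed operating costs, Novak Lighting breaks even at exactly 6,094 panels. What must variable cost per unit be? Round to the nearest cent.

R$107.62

Contribution per unit must be FC / Q = R$349,100 / 6,094 = R$57.2859.
Hence VC = price − CM = R$164.91 − R$57.2859 = R$107.62.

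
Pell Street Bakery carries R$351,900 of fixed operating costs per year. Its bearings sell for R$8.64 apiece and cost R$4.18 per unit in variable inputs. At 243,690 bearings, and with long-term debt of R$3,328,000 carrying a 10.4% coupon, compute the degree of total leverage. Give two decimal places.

Contribution at this volume is 243,690 × R$4.46 = R$1,086,857.40.
Operating income = contribution − fixed costs = R$1,086,857.40 − R$351,900 = R$734,957.40. Interest = R$346,112.00.
DOL = R$1,086,857.40 ÷ R$734,957.40 = 1.4788; DFL = R$734,957.40 ÷ R$388,845.40 = 1.8901.
DCL = DOL × DFL = 1.4788 × 1.8901 = 2.7951.

2.80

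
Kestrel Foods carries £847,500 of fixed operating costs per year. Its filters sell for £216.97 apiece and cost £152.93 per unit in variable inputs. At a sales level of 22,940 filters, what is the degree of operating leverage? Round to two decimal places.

Contribution at this volume is 22,940 × £64.04 = £1,469,077.60.
EBIT = £1,469,077.60 − £847,500 = £621,577.60.
So DOL = total CM / EBIT = £1,469,077.60 / £621,577.60 = 2.3635.

2.36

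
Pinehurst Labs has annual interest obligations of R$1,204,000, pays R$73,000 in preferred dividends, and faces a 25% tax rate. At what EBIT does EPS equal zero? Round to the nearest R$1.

R$1,301,333

Preferred dividends are paid after tax, so their pre-tax equivalent is R$73,000 ÷ (1 − 0.25) = R$97,333.33.
EPS = 0 when EBIT covers interest plus the pre-tax preferred burden: R$1,204,000 + R$97,333.33 = R$1,301,333.33.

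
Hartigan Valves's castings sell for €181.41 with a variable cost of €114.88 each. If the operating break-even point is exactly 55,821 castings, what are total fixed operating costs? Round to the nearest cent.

€3,713,771.13

Unit CM = price − variable cost = €181.41 − €114.88 = €66.53.
Fixed costs = break-even units × CM = 55,821 × €66.53 = €3,713,771.13.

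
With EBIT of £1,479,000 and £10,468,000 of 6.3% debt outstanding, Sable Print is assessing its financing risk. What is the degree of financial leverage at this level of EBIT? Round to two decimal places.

Annual interest charges come to £659,484.00.
DFL = EBIT ÷ (EBIT − I) = £1,479,000 ÷ (£1,479,000 − £659,484.00) = £1,479,000 ÷ £819,516.00 = 1.8047.

1.80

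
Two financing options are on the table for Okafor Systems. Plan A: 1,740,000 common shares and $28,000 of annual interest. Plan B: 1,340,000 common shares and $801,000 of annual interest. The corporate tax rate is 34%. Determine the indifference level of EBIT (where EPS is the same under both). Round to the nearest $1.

$3,390,550

At indifference, (EBIT − 28,000)(1 − t)/1,740,000 = (EBIT − 801,000)(1 − t)/1,340,000.
Cancelling (1 − t) and cross-multiplying: 1,340,000·(EBIT − 28,000) = 1,740,000·(EBIT − 801,000).
EBIT × (1,740,000 − 1,340,000) = 801,000 × 1,740,000 − 28,000 × 1,340,000 = 1,356,220,000,000, so EBIT = 1,356,220,000,000 ÷ 400,000 = 3,390,550.00.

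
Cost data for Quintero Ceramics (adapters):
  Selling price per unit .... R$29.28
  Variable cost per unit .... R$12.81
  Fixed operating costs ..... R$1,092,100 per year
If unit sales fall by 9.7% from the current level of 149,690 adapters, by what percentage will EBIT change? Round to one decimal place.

-17.4%

Total contribution margin = 149,690 × R$16.47 = R$2,465,394.30.
EBIT = R$2,465,394.30 − R$1,092,100 = R$1,373,294.30.
Degree of operating leverage = R$2,465,394.30 / R$1,373,294.30 = 1.7952.
%ΔEBIT = DOL × %ΔSales = 1.7952 × -9.7% = -17.4%.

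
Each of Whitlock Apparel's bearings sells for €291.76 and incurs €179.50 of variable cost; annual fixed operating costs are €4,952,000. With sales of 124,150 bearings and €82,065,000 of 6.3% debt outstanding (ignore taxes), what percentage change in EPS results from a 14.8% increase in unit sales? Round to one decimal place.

+54.1%

At 124,150 units, contribution = 124,150 × €112.26 = €13,937,079.00.
Operating income = contribution − fixed costs = €13,937,079.00 − €4,952,000 = €8,985,079.00.
Interest = €5,170,095.00, so EBIT − I = €3,814,984.00.
Degree of combined leverage = contribution ÷ (EBIT − I) = €13,937,079.00 ÷ €3,814,984.00 = 3.6532.
EPS therefore changes by 3.6532 × (+14.8%) = +54.1%.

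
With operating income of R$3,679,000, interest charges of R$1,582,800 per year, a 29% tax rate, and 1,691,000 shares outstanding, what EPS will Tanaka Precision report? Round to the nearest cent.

Interest = R$1,582,800.00, so EBT = R$3,679,000 − R$1,582,800.00 = R$2,096,200.00.
Net income = R$2,096,200.00 × (1 − 0.29) = R$1,488,302.00.
EPS = R$1,488,302.00 ÷ 1,691,000 = R$0.88.

R$0.88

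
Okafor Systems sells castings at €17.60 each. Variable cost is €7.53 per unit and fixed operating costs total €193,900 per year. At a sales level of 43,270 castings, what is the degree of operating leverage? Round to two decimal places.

1.80

Contribution at this volume is 43,270 × €10.07 = €435,728.90.
EBIT = €435,728.90 − €193,900 = €241,828.90.
So DOL = total CM / EBIT = €435,728.90 / €241,828.90 = 1.8018.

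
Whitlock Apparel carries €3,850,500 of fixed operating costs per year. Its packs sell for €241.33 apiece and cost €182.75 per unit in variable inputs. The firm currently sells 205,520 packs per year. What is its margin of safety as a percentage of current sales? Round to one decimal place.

68.0%

Contribution margin per unit = €241.33 − €182.75 = €58.58. Break-even units = €3,850,500 ÷ €58.58 = 65,730.62; break-even revenue = 65,730.62 × €241.33 = €15,862,771.68.
Current sales = 205,520 × €241.33 = €49,598,141.60.
Margin of safety = (€49,598,141.60 − €15,862,771.68) ÷ €49,598,141.60 = 68.0%.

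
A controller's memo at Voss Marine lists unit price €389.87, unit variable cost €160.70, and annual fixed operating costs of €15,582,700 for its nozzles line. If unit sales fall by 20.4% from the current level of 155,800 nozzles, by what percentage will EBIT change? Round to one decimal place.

-36.2%

Contribution at this volume is 155,800 × €229.17 = €35,704,686.00.
Operating income = contribution − fixed costs = €35,704,686.00 − €15,582,700 = €20,121,986.00.
So DOL = total CM / EBIT = €35,704,686.00 / €20,121,986.00 = 1.7744.
Operating income changes by 1.7744 × -20.4% = -36.2%.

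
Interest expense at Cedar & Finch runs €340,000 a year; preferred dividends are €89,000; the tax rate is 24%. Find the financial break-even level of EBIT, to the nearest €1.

Preferred dividends are paid after tax, so their pre-tax equivalent is €89,000 ÷ (1 − 0.24) = €117,105.26.
EPS = 0 when EBIT covers interest plus the pre-tax preferred burden: €340,000 + €117,105.26 = €457,105.26.

€457,105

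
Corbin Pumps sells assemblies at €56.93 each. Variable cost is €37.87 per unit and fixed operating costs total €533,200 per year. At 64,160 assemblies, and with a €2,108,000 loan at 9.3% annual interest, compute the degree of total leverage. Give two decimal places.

At 64,160 units, contribution = 64,160 × €19.06 = €1,222,889.60.
Operating income = contribution − fixed costs = €1,222,889.60 − €533,200 = €689,689.60. Interest = €196,044.00.
DOL = €1,222,889.60 ÷ €689,689.60 = 1.7731; DFL = €689,689.60 ÷ €493,645.60 = 1.3971.
DCL = DOL × DFL = 1.7731 × 1.3971 = 2.4772.

2.48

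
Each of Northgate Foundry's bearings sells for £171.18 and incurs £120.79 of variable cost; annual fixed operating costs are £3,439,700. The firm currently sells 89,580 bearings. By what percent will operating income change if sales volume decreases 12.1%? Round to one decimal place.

-50.8%

Total contribution margin = 89,580 × £50.39 = £4,513,936.20.
Operating income = contribution − fixed costs = £4,513,936.20 − £3,439,700 = £1,074,236.20.
So DOL = total CM / EBIT = £4,513,936.20 / £1,074,236.20 = 4.2020.
Operating income changes by 4.2020 × -12.1% = -50.8%.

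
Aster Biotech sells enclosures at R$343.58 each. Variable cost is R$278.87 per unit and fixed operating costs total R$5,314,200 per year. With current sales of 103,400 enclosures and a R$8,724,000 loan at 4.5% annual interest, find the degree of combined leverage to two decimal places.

6.80

Total contribution margin = 103,400 × R$64.71 = R$6,691,014.00.
Operating income = contribution − fixed costs = R$6,691,014.00 − R$5,314,200 = R$1,376,814.00. Interest = R$392,580.00.
DOL = R$6,691,014.00 ÷ R$1,376,814.00 = 4.8598; DFL = R$1,376,814.00 ÷ R$984,234.00 = 1.3989.
Combined leverage = 4.8598 × 1.3989 = 6.7984.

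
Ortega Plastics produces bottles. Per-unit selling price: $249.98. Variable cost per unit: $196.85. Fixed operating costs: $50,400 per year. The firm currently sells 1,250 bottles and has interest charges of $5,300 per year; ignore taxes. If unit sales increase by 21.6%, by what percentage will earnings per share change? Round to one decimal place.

+133.9%

At 1,250 units, contribution = 1,250 × $53.13 = $66,412.50.
Subtracting fixed costs: EBIT = $66,412.50 − $50,400 = $16,012.50.
After interest of $5,300.00, pre-tax earnings = $10,712.50.
DCL = total CM / (EBIT − I) = $66,412.50 / $10,712.50 = 6.1995.
EPS therefore changes by 6.1995 × (+21.6%) = +133.9%.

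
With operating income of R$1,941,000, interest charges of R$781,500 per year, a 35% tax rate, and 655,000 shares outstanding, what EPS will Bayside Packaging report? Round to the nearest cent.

Pre-tax income = R$1,941,000 − R$781,500.00 = R$1,159,500.00.
After tax at 35%: net income = R$1,159,500.00 × 0.65 = R$753,675.00.
Per share: R$753,675.00 / 655,000 shares = R$1.15.

R$1.15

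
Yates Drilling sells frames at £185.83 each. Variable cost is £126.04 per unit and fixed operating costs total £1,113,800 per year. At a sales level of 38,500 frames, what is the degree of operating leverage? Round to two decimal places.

Contribution at this volume is 38,500 × £59.79 = £2,301,915.00.
EBIT = £2,301,915.00 − £1,113,800 = £1,188,115.00.
So DOL = total CM / EBIT = £2,301,915.00 / £1,188,115.00 = 1.9375.

1.94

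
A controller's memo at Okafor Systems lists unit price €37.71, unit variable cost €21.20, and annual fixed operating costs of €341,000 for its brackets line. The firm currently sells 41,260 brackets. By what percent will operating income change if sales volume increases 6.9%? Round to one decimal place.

+13.8%

Total contribution margin = 41,260 × €16.51 = €681,202.60.
EBIT = €681,202.60 − €341,000 = €340,202.60.
DOL = contribution ÷ EBIT = €681,202.60 ÷ €340,202.60 = 2.0023.
So EBIT moves 2.0023 × (+6.9%) = +13.8%.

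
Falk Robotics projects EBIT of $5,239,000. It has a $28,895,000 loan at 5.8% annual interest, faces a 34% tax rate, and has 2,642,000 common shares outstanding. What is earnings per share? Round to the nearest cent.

$0.89

Interest = $1,675,910.00, so EBT = $5,239,000 − $1,675,910.00 = $3,563,090.00.
After tax at 34%: net income = $3,563,090.00 × 0.66 = $2,351,639.40.
Per share: $2,351,639.40 / 2,642,000 shares = $0.89.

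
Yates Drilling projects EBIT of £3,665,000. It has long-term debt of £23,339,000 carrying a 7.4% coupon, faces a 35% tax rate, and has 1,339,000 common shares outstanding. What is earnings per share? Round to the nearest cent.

£0.94

Pre-tax income = £3,665,000 − £1,727,086.00 = £1,937,914.00.
Net income = £1,937,914.00 × (1 − 0.35) = £1,259,644.10.
EPS = £1,259,644.10 ÷ 1,339,000 = £0.94.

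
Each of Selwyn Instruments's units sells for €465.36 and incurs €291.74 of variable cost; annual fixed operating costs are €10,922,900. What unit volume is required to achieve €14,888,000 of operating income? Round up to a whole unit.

148,664 units

Each unit contributes €465.36 − €291.74 = €173.62.
Required volume = (fixed costs + target profit) ÷ CM = (€10,922,900 + €14,888,000) ÷ €173.62 = 148,663.17, so 148,664 units.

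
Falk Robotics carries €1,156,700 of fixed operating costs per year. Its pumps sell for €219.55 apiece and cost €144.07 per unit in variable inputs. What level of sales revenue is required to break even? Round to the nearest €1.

Contribution margin per unit = €219.55 − €144.07 = €75.48, a CM ratio of €75.48 ÷ €219.55 = 0.3438.
Break-even revenue = fixed costs × price ÷ CM = €1,156,700 × €219.55 ÷ €75.48 = €3,364,514.

€3,364,514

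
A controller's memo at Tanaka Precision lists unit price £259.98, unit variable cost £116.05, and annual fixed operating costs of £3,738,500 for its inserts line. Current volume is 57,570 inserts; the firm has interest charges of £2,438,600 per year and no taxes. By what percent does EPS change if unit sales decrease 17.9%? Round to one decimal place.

Contribution at this volume is 57,570 × £143.93 = £8,286,050.10.
Subtracting fixed costs: EBIT = £8,286,050.10 − £3,738,500 = £4,547,550.10.
Interest = £2,438,600.00, so EBIT − I = £2,108,950.10.
DCL = total CM / (EBIT − I) = £8,286,050.10 / £2,108,950.10 = 3.9290.
%ΔEPS = DCL × %ΔSales = 3.9290 × -17.9% = -70.3%.

-70.3%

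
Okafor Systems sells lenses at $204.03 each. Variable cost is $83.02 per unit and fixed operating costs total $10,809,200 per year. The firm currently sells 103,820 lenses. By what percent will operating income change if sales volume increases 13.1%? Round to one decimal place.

+93.8%

Contribution at this volume is 103,820 × $121.01 = $12,563,258.20.
Subtracting fixed costs: EBIT = $12,563,258.20 − $10,809,200 = $1,754,058.20.
Degree of operating leverage = $12,563,258.20 / $1,754,058.20 = 7.1624.
%ΔEBIT = DOL × %ΔSales = 7.1624 × +13.1% = +93.8%.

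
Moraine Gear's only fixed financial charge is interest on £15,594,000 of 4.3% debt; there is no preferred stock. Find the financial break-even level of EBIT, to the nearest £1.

£670,542

Annual interest = 4.3% × £15,594,000 = £670,542.00.
With no preferred dividends, EPS = 0 when EBIT exactly covers interest, so the financial break-even EBIT is £670,542.00.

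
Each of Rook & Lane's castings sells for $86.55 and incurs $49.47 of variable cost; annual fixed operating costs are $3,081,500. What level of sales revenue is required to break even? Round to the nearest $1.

$7,192,660

CM per unit = $86.55 − $49.47 = $37.08; CM ratio = $37.08 / $86.55 = 0.4284.
Break-even sales = FC ÷ CM ratio = $3,081,500 × $86.55 / $37.08 = $7,192,660.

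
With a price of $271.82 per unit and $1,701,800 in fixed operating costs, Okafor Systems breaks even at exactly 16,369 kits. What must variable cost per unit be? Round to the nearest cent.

Contribution per unit must be FC / Q = $1,701,800 / 16,369 = $103.9648.
Variable cost per unit = $271.82 − $103.9648 = $167.86.

$167.86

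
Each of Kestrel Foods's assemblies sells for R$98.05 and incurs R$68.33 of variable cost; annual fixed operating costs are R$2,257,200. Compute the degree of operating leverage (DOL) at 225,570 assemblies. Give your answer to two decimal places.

Total contribution margin = 225,570 × R$29.72 = R$6,703,940.40.
Subtracting fixed costs: EBIT = R$6,703,940.40 − R$2,257,200 = R$4,446,740.40.
DOL = contribution ÷ EBIT = R$6,703,940.40 ÷ R$4,446,740.40 = 1.5076.

1.51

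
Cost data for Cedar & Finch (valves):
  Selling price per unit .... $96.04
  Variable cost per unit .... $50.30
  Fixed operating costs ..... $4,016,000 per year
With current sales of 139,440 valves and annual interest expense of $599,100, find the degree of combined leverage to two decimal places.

3.62

Contribution at this volume is 139,440 × $45.74 = $6,377,985.60.
Operating income = contribution − fixed costs = $6,377,985.60 − $4,016,000 = $2,361,985.60. Interest = $599,100.00, so EBIT − I = $1,762,885.60.
DCL = contribution ÷ (EBIT − I) = $6,377,985.60 ÷ $1,762,885.60 = 3.6179.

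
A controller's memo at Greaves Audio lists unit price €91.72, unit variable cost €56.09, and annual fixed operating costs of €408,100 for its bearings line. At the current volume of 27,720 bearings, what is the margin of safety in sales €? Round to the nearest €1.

Unit CM = price − variable cost = €91.72 − €56.09 = €35.63. Break-even units = €408,100 ÷ €35.63 = 11,453.83; break-even revenue = 11,453.83 × €91.72 = €1,050,545.38.
Current sales = 27,720 × €91.72 = €2,542,478.40.
Margin of safety = €2,542,478.40 − €1,050,545.38 = €1,491,933.

€1,491,933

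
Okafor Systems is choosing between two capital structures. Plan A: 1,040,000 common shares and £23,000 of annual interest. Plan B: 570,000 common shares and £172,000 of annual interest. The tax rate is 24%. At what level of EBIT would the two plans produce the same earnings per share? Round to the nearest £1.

£352,702

Set EPS_A = EPS_B: (EBIT − £23,000)(1 − 0.24) ÷ 1,040,000 = (EBIT − £172,000)(1 − 0.24) ÷ 570,000.
Cancelling (1 − t) and cross-multiplying: 570,000·(EBIT − 23,000) = 1,040,000·(EBIT − 172,000).
Solving, EBIT = (172,000·1,040,000 − 23,000·570,000) / (1,040,000 − 570,000) = 165,770,000,000 / 470,000 = 352,702.13.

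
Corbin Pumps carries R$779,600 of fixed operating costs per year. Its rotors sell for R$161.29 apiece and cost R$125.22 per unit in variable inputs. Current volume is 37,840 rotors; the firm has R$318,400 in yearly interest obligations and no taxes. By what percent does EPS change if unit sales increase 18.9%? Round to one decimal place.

+96.7%

At 37,840 units, contribution = 37,840 × R$36.07 = R$1,364,888.80.
EBIT = R$1,364,888.80 − R$779,600 = R$585,288.80.
After interest of R$318,400.00, pre-tax earnings = R$266,888.80.
Degree of combined leverage = contribution ÷ (EBIT − I) = R$1,364,888.80 ÷ R$266,888.80 = 5.1141.
EPS therefore changes by 5.1141 × (+18.9%) = +96.7%.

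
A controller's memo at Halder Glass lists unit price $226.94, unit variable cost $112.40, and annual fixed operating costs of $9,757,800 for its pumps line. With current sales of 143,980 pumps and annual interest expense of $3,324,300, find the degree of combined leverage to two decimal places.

4.84

Total contribution margin = 143,980 × $114.54 = $16,491,469.20.
Operating income = contribution − fixed costs = $16,491,469.20 − $9,757,800 = $6,733,669.20. Interest = $3,324,300.00, so EBIT − I = $3,409,369.20.
DCL = contribution ÷ (EBIT − I) = $16,491,469.20 ÷ $3,409,369.20 = 4.8371.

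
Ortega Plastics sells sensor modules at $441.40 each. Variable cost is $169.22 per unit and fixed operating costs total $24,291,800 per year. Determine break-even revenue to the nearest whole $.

CM per unit = $441.40 − $169.22 = $272.18; CM ratio = $272.18 / $441.40 = 0.6166.
Break-even sales = FC ÷ CM ratio = $24,291,800 × $441.40 / $272.18 = $39,394,520.

$39,394,520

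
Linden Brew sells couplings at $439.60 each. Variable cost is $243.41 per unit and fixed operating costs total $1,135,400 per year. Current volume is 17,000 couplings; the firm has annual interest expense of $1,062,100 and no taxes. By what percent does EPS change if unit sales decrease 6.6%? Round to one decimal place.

At 17,000 units, contribution = 17,000 × $196.19 = $3,335,230.00.
EBIT = $3,335,230.00 − $1,135,400 = $2,199,830.00.
After interest of $1,062,100.00, pre-tax earnings = $1,137,730.00.
Degree of combined leverage = contribution ÷ (EBIT − I) = $3,335,230.00 ÷ $1,137,730.00 = 2.9315.
EPS therefore changes by 2.9315 × (-6.6%) = -19.3%.

-19.3%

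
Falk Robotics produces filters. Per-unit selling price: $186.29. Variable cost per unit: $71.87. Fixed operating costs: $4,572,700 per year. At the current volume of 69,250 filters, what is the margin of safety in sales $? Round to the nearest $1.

Each unit contributes $186.29 − $71.87 = $114.42. Break-even units = $4,572,700 ÷ $114.42 = 39,964.17; break-even revenue = 39,964.17 × $186.29 = $7,444,924.69.
Current sales = 69,250 × $186.29 = $12,900,582.50.
Margin of safety = $12,900,582.50 − $7,444,924.69 = $5,455,658.

$5,455,658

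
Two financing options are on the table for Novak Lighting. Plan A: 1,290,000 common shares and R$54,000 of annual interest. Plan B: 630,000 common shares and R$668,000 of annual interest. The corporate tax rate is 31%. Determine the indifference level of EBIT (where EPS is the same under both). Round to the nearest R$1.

R$1,254,091

Set EPS_A = EPS_B: (EBIT − R$54,000)(1 − 0.31) ÷ 1,290,000 = (EBIT − R$668,000)(1 − 0.31) ÷ 630,000.
The (1 − t) factor cancels: (EBIT − 54,000) × 630,000 = (EBIT − 668,000) × 1,290,000.
Solving, EBIT = (668,000·1,290,000 − 54,000·630,000) / (1,290,000 − 630,000) = 827,700,000,000 / 660,000 = 1,254,090.91.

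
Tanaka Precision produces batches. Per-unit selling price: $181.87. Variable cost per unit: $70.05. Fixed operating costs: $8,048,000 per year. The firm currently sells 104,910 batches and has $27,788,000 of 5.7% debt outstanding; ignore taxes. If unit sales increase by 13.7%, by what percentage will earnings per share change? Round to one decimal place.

Contribution at this volume is 104,910 × $111.82 = $11,731,036.20.
Operating income = contribution − fixed costs = $11,731,036.20 − $8,048,000 = $3,683,036.20.
Interest = $1,583,916.00, so EBIT − I = $2,099,120.20.
DCL = total CM / (EBIT − I) = $11,731,036.20 / $2,099,120.20 = 5.5885.
%ΔEPS = DCL × %ΔSales = 5.5885 × +13.7% = +76.6%.

+76.6%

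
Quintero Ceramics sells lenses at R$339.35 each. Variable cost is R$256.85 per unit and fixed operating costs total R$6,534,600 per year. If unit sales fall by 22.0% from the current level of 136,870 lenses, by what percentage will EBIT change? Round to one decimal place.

-52.2%

Total contribution margin = 136,870 × R$82.50 = R$11,291,775.00.
EBIT = R$11,291,775.00 − R$6,534,600 = R$4,757,175.00.
DOL = contribution ÷ EBIT = R$11,291,775.00 ÷ R$4,757,175.00 = 2.3736.
So EBIT moves 2.3736 × (-22.0%) = -52.2%.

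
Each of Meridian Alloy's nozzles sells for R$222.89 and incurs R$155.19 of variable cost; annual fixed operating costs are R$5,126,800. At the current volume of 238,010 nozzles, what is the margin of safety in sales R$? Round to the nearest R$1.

Unit CM = price − variable cost = R$222.89 − R$155.19 = R$67.70. Break-even units = R$5,126,800 ÷ R$67.70 = 75,728.21; break-even revenue = 75,728.21 × R$222.89 = R$16,879,061.33.
Current sales = 238,010 × R$222.89 = R$53,050,048.90.
Margin of safety = R$53,050,048.90 − R$16,879,061.33 = R$36,170,988.

R$36,170,988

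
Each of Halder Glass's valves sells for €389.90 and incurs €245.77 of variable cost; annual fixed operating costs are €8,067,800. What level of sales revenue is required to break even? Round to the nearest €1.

CM per unit = €389.90 − €245.77 = €144.13; CM ratio = €144.13 / €389.90 = 0.3697.
Break-even sales = FC ÷ CM ratio = €8,067,800 × €389.90 / €144.13 = €21,824,986.

€21,824,986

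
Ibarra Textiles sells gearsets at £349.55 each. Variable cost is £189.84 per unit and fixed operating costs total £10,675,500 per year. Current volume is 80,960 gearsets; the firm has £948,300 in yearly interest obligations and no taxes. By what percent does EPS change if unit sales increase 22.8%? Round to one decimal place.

Contribution at this volume is 80,960 × £159.71 = £12,930,121.60.
EBIT = £12,930,121.60 − £10,675,500 = £2,254,621.60.
After interest of £948,300.00, pre-tax earnings = £1,306,321.60.
DCL = total CM / (EBIT − I) = £12,930,121.60 / £1,306,321.60 = 9.8981.
EPS therefore changes by 9.8981 × (+22.8%) = +225.7%.

+225.7%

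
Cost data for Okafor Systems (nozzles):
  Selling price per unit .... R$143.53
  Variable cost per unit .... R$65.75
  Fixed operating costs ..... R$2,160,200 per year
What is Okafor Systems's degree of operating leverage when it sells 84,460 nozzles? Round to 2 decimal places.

Contribution at this volume is 84,460 × R$77.78 = R$6,569,298.80.
EBIT = R$6,569,298.80 − R$2,160,200 = R$4,409,098.80.
DOL = contribution ÷ EBIT = R$6,569,298.80 ÷ R$4,409,098.80 = 1.4899.

1.49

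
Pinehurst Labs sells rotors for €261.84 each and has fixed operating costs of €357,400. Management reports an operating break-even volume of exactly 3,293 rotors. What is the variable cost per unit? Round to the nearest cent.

At break-even, FC = Q × (P − VC), so P − VC = €357,400 ÷ 3,293 = €108.5333.
Variable cost per unit = €261.84 − €108.5333 = €153.31.

€153.31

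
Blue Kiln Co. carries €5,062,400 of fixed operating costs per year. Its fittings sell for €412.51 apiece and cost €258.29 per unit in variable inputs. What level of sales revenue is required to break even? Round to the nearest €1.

€13,540,984

CM per unit = €412.51 − €258.29 = €154.22; CM ratio = €154.22 / €412.51 = 0.3739.
Break-even sales = FC ÷ CM ratio = €5,062,400 × €412.51 / €154.22 = €13,540,984.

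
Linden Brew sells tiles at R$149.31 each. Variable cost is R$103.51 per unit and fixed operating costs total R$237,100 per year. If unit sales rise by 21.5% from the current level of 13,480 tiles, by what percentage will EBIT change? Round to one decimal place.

At 13,480 units, contribution = 13,480 × R$45.80 = R$617,384.00.
Subtracting fixed costs: EBIT = R$617,384.00 − R$237,100 = R$380,284.00.
So DOL = total CM / EBIT = R$617,384.00 / R$380,284.00 = 1.6235.
Operating income changes by 1.6235 × +21.5% = +34.9%.

+34.9%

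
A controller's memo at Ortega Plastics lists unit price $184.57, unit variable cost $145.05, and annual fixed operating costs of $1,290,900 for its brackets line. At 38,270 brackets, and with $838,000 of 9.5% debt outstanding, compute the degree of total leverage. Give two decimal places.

10.66

At 38,270 units, contribution = 38,270 × $39.52 = $1,512,430.40.
Subtracting fixed costs: EBIT = $1,512,430.40 − $1,290,900 = $221,530.40. Interest = $79,610.00, so EBIT − I = $141,920.40.
DCL = contribution ÷ (EBIT − I) = $1,512,430.40 ÷ $141,920.40 = 10.6569.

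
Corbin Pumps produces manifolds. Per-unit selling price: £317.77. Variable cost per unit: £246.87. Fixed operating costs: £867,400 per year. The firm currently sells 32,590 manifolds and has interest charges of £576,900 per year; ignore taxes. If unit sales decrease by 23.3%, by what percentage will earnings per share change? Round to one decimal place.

-62.1%

At 32,590 units, contribution = 32,590 × £70.90 = £2,310,631.00.
EBIT = £2,310,631.00 − £867,400 = £1,443,231.00.
After interest of £576,900.00, pre-tax earnings = £866,331.00.
DCL = total CM / (EBIT − I) = £2,310,631.00 / £866,331.00 = 2.6671.
%ΔEPS = DCL × %ΔSales = 2.6671 × -23.3% = -62.1%.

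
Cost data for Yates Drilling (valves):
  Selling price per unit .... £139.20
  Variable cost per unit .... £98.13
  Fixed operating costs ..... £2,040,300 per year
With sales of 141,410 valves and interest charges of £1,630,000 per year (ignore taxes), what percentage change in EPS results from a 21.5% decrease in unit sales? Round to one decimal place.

Total contribution margin = 141,410 × £41.07 = £5,807,708.70.
EBIT = £5,807,708.70 − £2,040,300 = £3,767,408.70.
After interest of £1,630,000.00, pre-tax earnings = £2,137,408.70.
Degree of combined leverage = contribution ÷ (EBIT − I) = £5,807,708.70 ÷ £2,137,408.70 = 2.7172.
%ΔEPS = DCL × %ΔSales = 2.7172 × -21.5% = -58.4%.

-58.4%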